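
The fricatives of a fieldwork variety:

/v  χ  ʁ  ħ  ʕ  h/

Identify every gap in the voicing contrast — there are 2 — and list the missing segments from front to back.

/f/, /ɦ/

labiodental: voiceless —, voiced /v/.
uvular: voiceless /χ/, voiced /ʁ/.
pharyngeal: voiceless /ħ/, voiced /ʕ/.
glottal: voiceless /h/, voiced —.
Gaps, from front to back: labiodental lacks voiceless (/f/); glottal lacks voiced (/ɦ/).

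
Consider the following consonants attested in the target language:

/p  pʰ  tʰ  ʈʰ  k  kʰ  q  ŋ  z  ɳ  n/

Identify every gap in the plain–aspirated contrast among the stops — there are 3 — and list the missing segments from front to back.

place of articulation  plain     aspirated
bilabial          p         pʰ      
alveolar          —         tʰ      
retroflex         —         ʈʰ      
velar             k         kʰ      
uvular            q         —       
Gaps, from front to back: alveolar lacks plain (/t/); retroflex lacks plain (/ʈ/); uvular lacks aspirated (/qʰ/).

/t/, /ʈ/, /qʰ/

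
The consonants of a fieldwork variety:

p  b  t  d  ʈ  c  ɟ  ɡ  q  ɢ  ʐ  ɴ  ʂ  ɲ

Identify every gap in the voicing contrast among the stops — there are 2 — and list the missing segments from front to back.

/ɖ/, /k/

bilabial: voiceless /p/, voiced /b/.
alveolar: voiceless /t/, voiced /d/.
retroflex: voiceless /ʈ/, voiced —.
palatal: voiceless /c/, voiced /ɟ/.
velar: voiceless —, voiced /ɡ/.
uvular: voiceless /q/, voiced /ɢ/.
Gaps, from front to back: retroflex lacks voiced (/ɖ/); velar lacks voiceless (/k/).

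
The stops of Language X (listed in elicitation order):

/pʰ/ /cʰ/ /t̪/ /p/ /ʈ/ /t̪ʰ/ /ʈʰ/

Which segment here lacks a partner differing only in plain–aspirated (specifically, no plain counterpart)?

Bilabial: /p/ ~ /pʰ/
Dental: /t̪/ ~ /t̪ʰ/
Retroflex: /ʈ/ ~ /ʈʰ/
Palatal: only /cʰ/ (aspirated); no plain partner.
So /cʰ/ is the unpaired segment.

/cʰ/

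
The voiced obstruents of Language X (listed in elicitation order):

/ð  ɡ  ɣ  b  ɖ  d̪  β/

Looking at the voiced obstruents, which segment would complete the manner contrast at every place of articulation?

/ʐ/

Stop: /b/ (bilabial), /d̪/ (dental), /ɖ/ (retroflex), /ɡ/ (velar).
Fricative: /β/ (bilabial), /ð/ (dental), /ɣ/ (velar).
The retroflex row has no fricative member, so the gap is the retroflex fricative /ʐ/.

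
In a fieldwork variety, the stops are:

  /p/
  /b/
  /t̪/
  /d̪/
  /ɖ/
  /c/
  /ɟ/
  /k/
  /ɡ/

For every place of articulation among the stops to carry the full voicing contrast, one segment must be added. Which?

place of articulation  voiceless  voiced  
bilabial          p         b       
dental            t̪        d̪      
retroflex         —         ɖ       
palatal           c         ɟ       
velar             k         ɡ       
The retroflex row has no voiceless member, so the gap is the voiceless retroflex stop /ʈ/.

/ʈ/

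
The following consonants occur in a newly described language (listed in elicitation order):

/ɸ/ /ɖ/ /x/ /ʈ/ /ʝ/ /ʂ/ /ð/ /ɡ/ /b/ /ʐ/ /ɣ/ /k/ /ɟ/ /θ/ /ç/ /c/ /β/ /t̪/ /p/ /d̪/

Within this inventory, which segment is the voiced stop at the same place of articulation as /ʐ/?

/ɖ/

/ʐ/ is a voiced retroflex fricative.
The voiced stop at the same place is a voiced retroflex stop — in this inventory, /ɖ/.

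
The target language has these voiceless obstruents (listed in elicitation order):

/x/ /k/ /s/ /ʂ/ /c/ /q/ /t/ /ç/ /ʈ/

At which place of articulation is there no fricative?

place of articulation  stop      fricative
alveolar          t         s       
retroflex         ʈ         ʂ       
palatal           c         ç       
velar             k         x       
uvular            q         —       
Every place of articulation has a fricative member except uvular, where /χ/ would be expected.

uvular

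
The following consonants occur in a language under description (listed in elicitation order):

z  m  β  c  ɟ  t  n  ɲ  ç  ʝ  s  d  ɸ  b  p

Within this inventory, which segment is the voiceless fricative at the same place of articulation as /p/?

/p/ is a voiceless bilabial stop.
The voiceless fricative at the same place is a voiceless bilabial fricative — in this inventory, /ɸ/.

/ɸ/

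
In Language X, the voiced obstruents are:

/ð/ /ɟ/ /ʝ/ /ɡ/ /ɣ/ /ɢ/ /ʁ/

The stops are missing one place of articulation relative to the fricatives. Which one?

Stop: /ɟ/ (palatal), /ɡ/ (velar), /ɢ/ (uvular).
Fricative: /ð/ (dental), /ʝ/ (palatal), /ɣ/ (velar), /ʁ/ (uvular).
Every place of articulation has a stop member except dental, where /d̪/ would be expected.

dental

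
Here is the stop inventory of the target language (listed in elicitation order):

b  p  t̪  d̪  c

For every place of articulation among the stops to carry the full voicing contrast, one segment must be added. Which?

/ɟ/

Voiceless: /p/ (bilabial), /t̪/ (dental), /c/ (palatal).
Voiced: /b/ (bilabial), /d̪/ (dental).
The palatal row has no voiced member, so the gap is the voiced palatal stop /ɟ/.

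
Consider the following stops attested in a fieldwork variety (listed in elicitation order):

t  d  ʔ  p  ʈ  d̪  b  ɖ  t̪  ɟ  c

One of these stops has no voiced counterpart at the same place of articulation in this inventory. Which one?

Bilabial: /p/ ~ /b/
Dental: /t̪/ ~ /d̪/
Alveolar: /t/ ~ /d/
Retroflex: /ʈ/ ~ /ɖ/
Palatal: /c/ ~ /ɟ/
Glottal: only /ʔ/ (voiceless); no voiced partner.
So /ʔ/ is the unpaired segment.

/ʔ/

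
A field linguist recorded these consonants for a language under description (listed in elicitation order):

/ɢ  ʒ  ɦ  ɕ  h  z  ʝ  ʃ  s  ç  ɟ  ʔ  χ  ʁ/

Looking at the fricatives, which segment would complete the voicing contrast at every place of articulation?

Voiceless: /s/ (alveolar), /ʃ/ (postalveolar), /ɕ/ (alveolo-palatal), /ç/ (palatal), /χ/ (uvular), /h/ (glottal).
Voiced: /z/ (alveolar), /ʒ/ (postalveolar), /ʝ/ (palatal), /ʁ/ (uvular), /ɦ/ (glottal).
The alveolo-palatal row has no voiced member, so the gap is the voiced alveolo-palatal fricative /ʑ/.

/ʑ/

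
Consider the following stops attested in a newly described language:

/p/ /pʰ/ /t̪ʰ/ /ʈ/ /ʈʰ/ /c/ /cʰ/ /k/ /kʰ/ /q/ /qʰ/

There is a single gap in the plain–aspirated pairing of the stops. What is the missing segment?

/t̪/

bilabial: plain /p/, aspirated /pʰ/.
dental: plain —, aspirated /t̪ʰ/.
retroflex: plain /ʈ/, aspirated /ʈʰ/.
palatal: plain /c/, aspirated /cʰ/.
velar: plain /k/, aspirated /kʰ/.
uvular: plain /q/, aspirated /qʰ/.
The dental row has no plain member, so the gap is the plain dental stop /t̪/.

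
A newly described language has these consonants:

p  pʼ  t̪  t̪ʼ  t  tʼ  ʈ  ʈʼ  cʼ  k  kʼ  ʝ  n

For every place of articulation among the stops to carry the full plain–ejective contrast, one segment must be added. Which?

/c/

Plain: /p/ (bilabial), /t̪/ (dental), /t/ (alveolar), /ʈ/ (retroflex), /k/ (velar).
Ejective: /pʼ/ (bilabial), /t̪ʼ/ (dental), /tʼ/ (alveolar), /ʈʼ/ (retroflex), /cʼ/ (palatal), /kʼ/ (velar).
The palatal row has no plain member, so the gap is the plain palatal stop /c/.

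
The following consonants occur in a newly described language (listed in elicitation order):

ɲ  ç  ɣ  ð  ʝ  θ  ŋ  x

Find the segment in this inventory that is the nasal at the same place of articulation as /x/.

/ŋ/

/x/ is a voiceless velar fricative.
The nasal at the same place is a velar nasal — in this inventory, /ŋ/.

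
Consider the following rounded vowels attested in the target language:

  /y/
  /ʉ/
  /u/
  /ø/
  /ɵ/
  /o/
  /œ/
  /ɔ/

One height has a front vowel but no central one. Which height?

low-mid

Front: /y/ (high), /ø/ (high-mid), /œ/ (low-mid).
Central: /ʉ/ (high), /ɵ/ (high-mid).
Back: /u/ (high), /o/ (high-mid), /ɔ/ (low-mid).
Every height has a central member except low-mid, where /ɞ/ would be expected.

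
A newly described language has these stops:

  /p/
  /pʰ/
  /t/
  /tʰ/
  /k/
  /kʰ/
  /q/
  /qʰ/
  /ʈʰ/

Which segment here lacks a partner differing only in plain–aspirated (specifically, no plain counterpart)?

Bilabial: /p/ ~ /pʰ/
Alveolar: /t/ ~ /tʰ/
Velar: /k/ ~ /kʰ/
Uvular: /q/ ~ /qʰ/
Retroflex: only /ʈʰ/ (aspirated); no plain partner.
So /ʈʰ/ is the unpaired segment.

/ʈʰ/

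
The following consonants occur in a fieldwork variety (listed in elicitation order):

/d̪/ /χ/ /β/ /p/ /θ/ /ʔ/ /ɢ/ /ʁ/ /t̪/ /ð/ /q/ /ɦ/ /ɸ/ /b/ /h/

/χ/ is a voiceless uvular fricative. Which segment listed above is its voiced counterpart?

/ʁ/

The voiced counterpart is a voiced uvular fricative — in this inventory, /ʁ/.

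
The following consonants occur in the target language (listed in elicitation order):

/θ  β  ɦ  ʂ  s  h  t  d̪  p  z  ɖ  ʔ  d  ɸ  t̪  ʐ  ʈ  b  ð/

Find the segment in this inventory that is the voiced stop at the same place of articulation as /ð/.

/ð/ is a voiced dental fricative.
The voiced stop at the same place is a voiced dental stop — in this inventory, /d̪/.

/d̪/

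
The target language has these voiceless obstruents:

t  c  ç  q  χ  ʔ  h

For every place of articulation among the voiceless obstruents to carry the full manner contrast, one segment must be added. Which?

/s/

place of articulation  stop      fricative
alveolar          t         —       
palatal           c         ç       
uvular            q         χ       
glottal           ʔ         h       
The alveolar row has no fricative member, so the gap is the alveolar fricative /s/.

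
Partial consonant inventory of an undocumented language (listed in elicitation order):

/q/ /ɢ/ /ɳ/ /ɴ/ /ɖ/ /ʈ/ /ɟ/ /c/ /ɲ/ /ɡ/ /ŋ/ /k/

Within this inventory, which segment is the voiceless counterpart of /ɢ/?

/ɢ/ is a voiced uvular stop.
The voiceless counterpart is a voiceless uvular stop — in this inventory, /q/.

/q/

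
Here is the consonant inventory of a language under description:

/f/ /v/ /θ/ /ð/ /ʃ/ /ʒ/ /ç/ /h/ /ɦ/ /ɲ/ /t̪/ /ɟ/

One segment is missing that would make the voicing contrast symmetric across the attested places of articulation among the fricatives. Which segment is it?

labiodental: voiceless /f/, voiced /v/.
dental: voiceless /θ/, voiced /ð/.
postalveolar: voiceless /ʃ/, voiced /ʒ/.
palatal: voiceless /ç/, voiced —.
glottal: voiceless /h/, voiced /ɦ/.
The palatal row has no voiced member, so the gap is the voiced palatal fricative /ʝ/.

/ʝ/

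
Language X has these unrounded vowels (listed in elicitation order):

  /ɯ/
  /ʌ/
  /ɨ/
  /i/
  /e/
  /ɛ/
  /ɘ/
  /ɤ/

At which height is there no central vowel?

height            front     central   back    
high              i         ɨ         ɯ       
high-mid          e         ɘ         ɤ       
low-mid           ɛ         —         ʌ       
Every height has a central member except low-mid, where /ɜ/ would be expected.

low-mid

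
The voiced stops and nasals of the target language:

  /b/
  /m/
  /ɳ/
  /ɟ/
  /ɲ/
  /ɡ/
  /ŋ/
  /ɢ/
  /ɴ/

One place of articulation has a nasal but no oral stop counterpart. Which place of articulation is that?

place of articulation  oral stop  nasal   
bilabial          b         m       
retroflex         —         ɳ       
palatal           ɟ         ɲ       
velar             ɡ         ŋ       
uvular            ɢ         ɴ       
Every place of articulation has an oral stop member except retroflex, where /ɖ/ would be expected.

retroflex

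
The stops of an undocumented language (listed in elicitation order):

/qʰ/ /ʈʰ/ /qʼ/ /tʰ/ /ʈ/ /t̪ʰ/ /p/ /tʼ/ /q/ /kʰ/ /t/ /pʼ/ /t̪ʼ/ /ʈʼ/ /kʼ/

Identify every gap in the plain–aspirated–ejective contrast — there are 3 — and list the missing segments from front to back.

/pʰ/, /t̪/, /k/

bilabial: plain /p/, aspirated —, ejective /pʼ/.
dental: plain —, aspirated /t̪ʰ/, ejective /t̪ʼ/.
alveolar: plain /t/, aspirated /tʰ/, ejective /tʼ/.
retroflex: plain /ʈ/, aspirated /ʈʰ/, ejective /ʈʼ/.
velar: plain —, aspirated /kʰ/, ejective /kʼ/.
uvular: plain /q/, aspirated /qʰ/, ejective /qʼ/.
Gaps, from front to back: bilabial lacks aspirated (/pʰ/); dental lacks plain (/t̪/); velar lacks plain (/k/).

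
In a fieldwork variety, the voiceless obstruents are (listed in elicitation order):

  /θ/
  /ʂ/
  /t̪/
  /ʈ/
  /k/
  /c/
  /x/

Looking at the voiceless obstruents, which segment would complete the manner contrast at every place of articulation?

place of articulation  stop      fricative
dental            t̪        θ       
retroflex         ʈ         ʂ       
palatal           c         —       
velar             k         x       
The palatal row has no fricative member, so the gap is the palatal fricative /ç/.

/ç/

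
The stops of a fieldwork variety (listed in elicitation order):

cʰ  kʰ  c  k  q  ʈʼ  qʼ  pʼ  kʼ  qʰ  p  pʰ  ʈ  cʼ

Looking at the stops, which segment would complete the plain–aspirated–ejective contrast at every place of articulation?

/ʈʰ/

place of articulation  plain     aspirated  ejective
bilabial          p         pʰ        pʼ      
retroflex         ʈ         —         ʈʼ      
palatal           c         cʰ        cʼ      
velar             k         kʰ        kʼ      
uvular            q         qʰ        qʼ      
The retroflex row has no aspirated member, so the gap is the aspirated retroflex stop /ʈʰ/.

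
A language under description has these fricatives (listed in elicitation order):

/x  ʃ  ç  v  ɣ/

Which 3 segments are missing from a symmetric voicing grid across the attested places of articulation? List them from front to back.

labiodental: voiceless —, voiced /v/.
postalveolar: voiceless /ʃ/, voiced —.
palatal: voiceless /ç/, voiced —.
velar: voiceless /x/, voiced /ɣ/.
Gaps, from front to back: labiodental lacks voiceless (/f/); postalveolar lacks voiced (/ʒ/); palatal lacks voiced (/ʝ/).

/f/, /ʒ/, /ʝ/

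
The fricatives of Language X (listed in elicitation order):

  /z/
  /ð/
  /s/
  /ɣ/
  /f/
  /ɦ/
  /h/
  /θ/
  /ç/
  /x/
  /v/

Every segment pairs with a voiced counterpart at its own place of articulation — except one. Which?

/ç/

Labiodental: /f/ ~ /v/
Dental: /θ/ ~ /ð/
Alveolar: /s/ ~ /z/
Velar: /x/ ~ /ɣ/
Glottal: /h/ ~ /ɦ/
Palatal: only /ç/ (voiceless); no voiced partner.
So /ç/ is the unpaired segment.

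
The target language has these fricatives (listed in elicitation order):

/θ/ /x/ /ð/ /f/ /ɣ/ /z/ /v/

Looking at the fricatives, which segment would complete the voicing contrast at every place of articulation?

place of articulation  voiceless  voiced  
labiodental       f         v       
dental            θ         ð       
alveolar          —         z       
velar             x         ɣ       
The alveolar row has no voiceless member, so the gap is the voiceless alveolar fricative /s/.

/s/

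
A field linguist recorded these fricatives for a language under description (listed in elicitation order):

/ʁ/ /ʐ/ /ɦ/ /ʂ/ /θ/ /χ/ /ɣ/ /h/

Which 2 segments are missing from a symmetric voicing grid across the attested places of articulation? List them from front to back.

/ð/, /x/

dental: voiceless /θ/, voiced —.
retroflex: voiceless /ʂ/, voiced /ʐ/.
velar: voiceless —, voiced /ɣ/.
uvular: voiceless /χ/, voiced /ʁ/.
glottal: voiceless /h/, voiced /ɦ/.
Gaps, from front to back: dental lacks voiced (/ð/); velar lacks voiceless (/x/).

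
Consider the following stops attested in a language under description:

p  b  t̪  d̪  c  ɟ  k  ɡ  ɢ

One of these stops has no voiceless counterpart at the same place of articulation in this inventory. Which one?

Bilabial: /p/ ~ /b/
Dental: /t̪/ ~ /d̪/
Palatal: /c/ ~ /ɟ/
Velar: /k/ ~ /ɡ/
Uvular: only /ɢ/ (voiced); no voiceless partner.
So /ɢ/ is the unpaired segment.

/ɢ/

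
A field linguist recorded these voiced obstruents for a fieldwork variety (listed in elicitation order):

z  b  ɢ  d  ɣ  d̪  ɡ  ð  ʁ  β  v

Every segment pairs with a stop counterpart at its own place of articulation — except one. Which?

Bilabial: /b/ ~ /β/
Dental: /d̪/ ~ /ð/
Alveolar: /d/ ~ /z/
Velar: /ɡ/ ~ /ɣ/
Uvular: /ɢ/ ~ /ʁ/
Labiodental: only /v/ (fricative); no stop partner.
So /v/ is the unpaired segment.

/v/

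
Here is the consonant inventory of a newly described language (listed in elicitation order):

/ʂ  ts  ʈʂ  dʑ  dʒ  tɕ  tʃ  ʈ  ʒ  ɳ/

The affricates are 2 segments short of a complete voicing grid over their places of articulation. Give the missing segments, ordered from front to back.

Voiceless: /ts/ (alveolar), /tʃ/ (postalveolar), /ʈʂ/ (retroflex), /tɕ/ (alveolo-palatal).
Voiced: /dʒ/ (postalveolar), /dʑ/ (alveolo-palatal).
Gaps, from front to back: alveolar lacks voiced (/dz/); retroflex lacks voiced (/ɖʐ/).

/dz/, /ɖʐ/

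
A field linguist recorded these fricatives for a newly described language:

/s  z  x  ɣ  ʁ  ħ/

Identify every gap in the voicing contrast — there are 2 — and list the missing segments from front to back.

/χ/, /ʕ/

Voiceless: /s/ (alveolar), /x/ (velar), /ħ/ (pharyngeal).
Voiced: /z/ (alveolar), /ɣ/ (velar), /ʁ/ (uvular).
Gaps, from front to back: uvular lacks voiceless (/χ/); pharyngeal lacks voiced (/ʕ/).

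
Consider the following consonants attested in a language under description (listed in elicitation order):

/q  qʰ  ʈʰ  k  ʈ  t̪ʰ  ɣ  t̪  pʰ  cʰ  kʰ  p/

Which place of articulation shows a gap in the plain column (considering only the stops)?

palatal

Plain: /p/ (bilabial), /t̪/ (dental), /ʈ/ (retroflex), /k/ (velar), /q/ (uvular).
Aspirated: /pʰ/ (bilabial), /t̪ʰ/ (dental), /ʈʰ/ (retroflex), /cʰ/ (palatal), /kʰ/ (velar), /qʰ/ (uvular).
Every place of articulation has a plain member except palatal, where /c/ would be expected.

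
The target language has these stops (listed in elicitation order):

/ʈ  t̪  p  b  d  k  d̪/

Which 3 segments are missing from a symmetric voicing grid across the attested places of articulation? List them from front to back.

/t/, /ɖ/, /ɡ/

Voiceless: /p/ (bilabial), /t̪/ (dental), /ʈ/ (retroflex), /k/ (velar).
Voiced: /b/ (bilabial), /d̪/ (dental), /d/ (alveolar).
Gaps, from front to back: alveolar lacks voiceless (/t/); retroflex lacks voiced (/ɖ/); velar lacks voiced (/ɡ/).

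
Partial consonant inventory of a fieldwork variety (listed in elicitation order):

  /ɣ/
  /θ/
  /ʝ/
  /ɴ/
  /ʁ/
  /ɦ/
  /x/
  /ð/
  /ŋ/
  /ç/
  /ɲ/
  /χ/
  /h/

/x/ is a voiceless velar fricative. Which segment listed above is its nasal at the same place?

The nasal at the same place is a velar nasal — in this inventory, /ŋ/.

/ŋ/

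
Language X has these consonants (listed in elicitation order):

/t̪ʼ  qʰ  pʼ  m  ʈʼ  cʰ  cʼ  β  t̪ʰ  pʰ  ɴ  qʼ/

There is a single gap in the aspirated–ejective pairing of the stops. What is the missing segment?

place of articulation  aspirated  ejective
bilabial          pʰ        pʼ      
dental            t̪ʰ       t̪ʼ     
retroflex         —         ʈʼ      
palatal           cʰ        cʼ      
uvular            qʰ        qʼ      
The retroflex row has no aspirated member, so the gap is the aspirated retroflex stop /ʈʰ/.

/ʈʰ/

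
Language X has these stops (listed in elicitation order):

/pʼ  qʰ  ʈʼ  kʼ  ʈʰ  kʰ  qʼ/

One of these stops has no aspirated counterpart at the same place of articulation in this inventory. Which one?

Retroflex: /ʈʰ/ ~ /ʈʼ/
Velar: /kʰ/ ~ /kʼ/
Uvular: /qʰ/ ~ /qʼ/
Bilabial: only /pʼ/ (ejective); no aspirated partner.
So /pʼ/ is the unpaired segment.

/pʼ/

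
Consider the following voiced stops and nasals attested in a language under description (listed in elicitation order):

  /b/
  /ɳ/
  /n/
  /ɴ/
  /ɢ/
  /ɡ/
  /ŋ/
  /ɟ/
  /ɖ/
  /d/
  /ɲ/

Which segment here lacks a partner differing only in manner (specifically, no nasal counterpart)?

/b/

Alveolar: /d/ ~ /n/
Retroflex: /ɖ/ ~ /ɳ/
Palatal: /ɟ/ ~ /ɲ/
Velar: /ɡ/ ~ /ŋ/
Uvular: /ɢ/ ~ /ɴ/
Bilabial: only /b/ (oral stop); no nasal partner.
So /b/ is the unpaired segment.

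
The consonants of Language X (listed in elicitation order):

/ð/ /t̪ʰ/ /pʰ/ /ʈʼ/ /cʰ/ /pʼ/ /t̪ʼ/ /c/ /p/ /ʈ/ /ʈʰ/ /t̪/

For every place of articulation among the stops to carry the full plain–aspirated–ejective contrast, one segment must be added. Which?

/cʼ/

bilabial: plain /p/, aspirated /pʰ/, ejective /pʼ/.
dental: plain /t̪/, aspirated /t̪ʰ/, ejective /t̪ʼ/.
retroflex: plain /ʈ/, aspirated /ʈʰ/, ejective /ʈʼ/.
palatal: plain /c/, aspirated /cʰ/, ejective —.
The palatal row has no ejective member, so the gap is the ejective palatal stop /cʼ/.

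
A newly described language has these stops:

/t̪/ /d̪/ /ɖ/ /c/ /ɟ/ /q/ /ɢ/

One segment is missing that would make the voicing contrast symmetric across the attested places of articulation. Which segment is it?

place of articulation  voiceless  voiced  
dental            t̪        d̪      
retroflex         —         ɖ       
palatal           c         ɟ       
uvular            q         ɢ       
The retroflex row has no voiceless member, so the gap is the voiceless retroflex stop /ʈ/.

/ʈ/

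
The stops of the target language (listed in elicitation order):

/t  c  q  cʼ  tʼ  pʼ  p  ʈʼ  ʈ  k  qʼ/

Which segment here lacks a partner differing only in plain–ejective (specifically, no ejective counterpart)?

Bilabial: /p/ ~ /pʼ/
Alveolar: /t/ ~ /tʼ/
Retroflex: /ʈ/ ~ /ʈʼ/
Palatal: /c/ ~ /cʼ/
Uvular: /q/ ~ /qʼ/
Velar: only /k/ (plain); no ejective partner.
So /k/ is the unpaired segment.

/k/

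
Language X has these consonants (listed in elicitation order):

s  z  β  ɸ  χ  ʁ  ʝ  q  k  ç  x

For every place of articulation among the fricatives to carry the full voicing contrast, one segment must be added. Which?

Voiceless: /ɸ/ (bilabial), /s/ (alveolar), /ç/ (palatal), /x/ (velar), /χ/ (uvular).
Voiced: /β/ (bilabial), /z/ (alveolar), /ʝ/ (palatal), /ʁ/ (uvular).
The velar row has no voiced member, so the gap is the voiced velar fricative /ɣ/.

/ɣ/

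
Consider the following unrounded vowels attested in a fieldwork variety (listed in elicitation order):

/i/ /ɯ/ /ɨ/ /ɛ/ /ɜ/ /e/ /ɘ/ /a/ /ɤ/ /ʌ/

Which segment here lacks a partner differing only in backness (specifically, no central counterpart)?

High: /i/ ~ /ɨ/ ~ /ɯ/
High-mid: /e/ ~ /ɘ/ ~ /ɤ/
Low-mid: /ɛ/ ~ /ɜ/ ~ /ʌ/
Low: only /a/ (front); no central partner.
So /a/ is the unpaired segment.

/a/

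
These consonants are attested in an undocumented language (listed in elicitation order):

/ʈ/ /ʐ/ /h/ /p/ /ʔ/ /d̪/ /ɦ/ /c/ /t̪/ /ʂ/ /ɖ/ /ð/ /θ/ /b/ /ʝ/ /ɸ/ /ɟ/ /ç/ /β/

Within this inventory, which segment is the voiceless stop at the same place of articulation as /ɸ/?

/ɸ/ is a voiceless bilabial fricative.
The voiceless stop at the same place is a voiceless bilabial stop — in this inventory, /p/.

/p/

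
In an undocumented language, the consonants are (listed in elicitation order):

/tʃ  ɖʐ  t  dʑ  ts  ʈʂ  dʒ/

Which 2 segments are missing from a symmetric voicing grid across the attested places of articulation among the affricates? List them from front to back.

Voiceless: /ts/ (alveolar), /tʃ/ (postalveolar), /ʈʂ/ (retroflex).
Voiced: /dʒ/ (postalveolar), /ɖʐ/ (retroflex), /dʑ/ (alveolo-palatal).
Gaps, from front to back: alveolar lacks voiced (/dz/); alveolo-palatal lacks voiceless (/tɕ/).

/dz/, /tɕ/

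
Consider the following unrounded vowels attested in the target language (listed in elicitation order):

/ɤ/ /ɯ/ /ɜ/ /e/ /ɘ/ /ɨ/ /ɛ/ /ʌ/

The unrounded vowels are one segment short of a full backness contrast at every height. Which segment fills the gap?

/i/

high: front —, central /ɨ/, back /ɯ/.
high-mid: front /e/, central /ɘ/, back /ɤ/.
low-mid: front /ɛ/, central /ɜ/, back /ʌ/.
The high row has no front member, so the gap is the high front unrounded vowel /i/.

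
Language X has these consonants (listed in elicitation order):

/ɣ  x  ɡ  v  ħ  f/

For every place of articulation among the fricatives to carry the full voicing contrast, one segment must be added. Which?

/ʕ/

labiodental: voiceless /f/, voiced /v/.
velar: voiceless /x/, voiced /ɣ/.
pharyngeal: voiceless /ħ/, voiced —.
The pharyngeal row has no voiced member, so the gap is the voiced pharyngeal fricative /ʕ/.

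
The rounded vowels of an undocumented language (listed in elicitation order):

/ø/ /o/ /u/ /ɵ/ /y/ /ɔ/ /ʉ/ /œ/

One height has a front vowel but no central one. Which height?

low-mid

high: front /y/, central /ʉ/, back /u/.
high-mid: front /ø/, central /ɵ/, back /o/.
low-mid: front /œ/, central —, back /ɔ/.
Every height has a central member except low-mid, where /ɞ/ would be expected.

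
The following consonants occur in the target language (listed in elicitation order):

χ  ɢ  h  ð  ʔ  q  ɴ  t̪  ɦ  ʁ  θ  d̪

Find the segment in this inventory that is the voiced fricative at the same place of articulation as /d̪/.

/d̪/ is a voiced dental stop.
The voiced fricative at the same place is a voiced dental fricative — in this inventory, /ð/.

/ð/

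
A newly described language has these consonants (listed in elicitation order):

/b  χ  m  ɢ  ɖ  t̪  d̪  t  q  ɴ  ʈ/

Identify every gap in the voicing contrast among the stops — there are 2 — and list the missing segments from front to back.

place of articulation  voiceless  voiced  
bilabial          —         b       
dental            t̪        d̪      
alveolar          t         —       
retroflex         ʈ         ɖ       
uvular            q         ɢ       
Gaps, from front to back: bilabial lacks voiceless (/p/); alveolar lacks voiced (/d/).

/p/, /d/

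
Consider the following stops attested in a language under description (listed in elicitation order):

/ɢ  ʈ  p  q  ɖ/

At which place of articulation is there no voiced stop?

Voiceless: /p/ (bilabial), /ʈ/ (retroflex), /q/ (uvular).
Voiced: /ɖ/ (retroflex), /ɢ/ (uvular).
Every place of articulation has a voiced member except bilabial, where /b/ would be expected.

bilabial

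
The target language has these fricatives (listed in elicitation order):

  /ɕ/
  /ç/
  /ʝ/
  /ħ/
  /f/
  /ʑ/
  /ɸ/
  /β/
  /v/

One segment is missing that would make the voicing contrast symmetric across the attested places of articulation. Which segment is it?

place of articulation  voiceless  voiced  
bilabial          ɸ         β       
labiodental       f         v       
alveolo-palatal   ɕ         ʑ       
palatal           ç         ʝ       
pharyngeal        ħ         —       
The pharyngeal row has no voiced member, so the gap is the voiced pharyngeal fricative /ʕ/.

/ʕ/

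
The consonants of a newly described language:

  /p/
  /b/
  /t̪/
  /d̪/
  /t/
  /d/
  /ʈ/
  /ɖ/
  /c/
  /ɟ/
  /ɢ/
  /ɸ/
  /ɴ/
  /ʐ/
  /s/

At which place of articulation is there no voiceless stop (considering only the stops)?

uvular

place of articulation  voiceless  voiced  
bilabial          p         b       
dental            t̪        d̪      
alveolar          t         d       
retroflex         ʈ         ɖ       
palatal           c         ɟ       
uvular            —         ɢ       
Every place of articulation has a voiceless member except uvular, where /q/ would be expected.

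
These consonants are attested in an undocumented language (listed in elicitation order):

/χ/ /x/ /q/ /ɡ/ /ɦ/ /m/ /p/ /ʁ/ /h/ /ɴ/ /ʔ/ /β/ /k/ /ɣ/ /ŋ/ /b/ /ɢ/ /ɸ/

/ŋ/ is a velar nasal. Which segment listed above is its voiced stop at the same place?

/ɡ/

The voiced stop at the same place is a voiced velar stop — in this inventory, /ɡ/.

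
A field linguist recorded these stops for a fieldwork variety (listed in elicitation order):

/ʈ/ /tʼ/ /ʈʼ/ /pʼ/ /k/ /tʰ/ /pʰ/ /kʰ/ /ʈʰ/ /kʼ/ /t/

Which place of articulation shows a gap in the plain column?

bilabial: plain —, aspirated /pʰ/, ejective /pʼ/.
alveolar: plain /t/, aspirated /tʰ/, ejective /tʼ/.
retroflex: plain /ʈ/, aspirated /ʈʰ/, ejective /ʈʼ/.
velar: plain /k/, aspirated /kʰ/, ejective /kʼ/.
Every place of articulation has a plain member except bilabial, where /p/ would be expected.

bilabial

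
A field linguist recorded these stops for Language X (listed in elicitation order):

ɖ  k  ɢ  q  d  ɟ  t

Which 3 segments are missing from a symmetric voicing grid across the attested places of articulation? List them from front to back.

/ʈ/, /c/, /ɡ/

place of articulation  voiceless  voiced  
alveolar          t         d       
retroflex         —         ɖ       
palatal           —         ɟ       
velar             k         —       
uvular            q         ɢ       
Gaps, from front to back: retroflex lacks voiceless (/ʈ/); palatal lacks voiceless (/c/); velar lacks voiced (/ɡ/).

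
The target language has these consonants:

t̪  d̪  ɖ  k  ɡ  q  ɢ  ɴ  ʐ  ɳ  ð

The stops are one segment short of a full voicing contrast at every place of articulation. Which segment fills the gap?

/ʈ/

Voiceless: /t̪/ (dental), /k/ (velar), /q/ (uvular).
Voiced: /d̪/ (dental), /ɖ/ (retroflex), /ɡ/ (velar), /ɢ/ (uvular).
The retroflex row has no voiceless member, so the gap is the voiceless retroflex stop /ʈ/.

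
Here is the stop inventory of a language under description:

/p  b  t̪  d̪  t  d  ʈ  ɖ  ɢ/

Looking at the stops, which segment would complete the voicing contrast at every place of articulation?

bilabial: voiceless /p/, voiced /b/.
dental: voiceless /t̪/, voiced /d̪/.
alveolar: voiceless /t/, voiced /d/.
retroflex: voiceless /ʈ/, voiced /ɖ/.
uvular: voiceless —, voiced /ɢ/.
The uvular row has no voiceless member, so the gap is the voiceless uvular stop /q/.

/q/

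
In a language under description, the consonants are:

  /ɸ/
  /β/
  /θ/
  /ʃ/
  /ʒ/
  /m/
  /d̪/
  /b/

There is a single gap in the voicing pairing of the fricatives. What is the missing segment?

/ð/

Voiceless: /ɸ/ (bilabial), /θ/ (dental), /ʃ/ (postalveolar).
Voiced: /β/ (bilabial), /ʒ/ (postalveolar).
The dental row has no voiced member, so the gap is the voiced dental fricative /ð/.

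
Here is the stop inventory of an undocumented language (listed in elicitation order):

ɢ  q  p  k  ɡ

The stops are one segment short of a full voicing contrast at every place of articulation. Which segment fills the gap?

place of articulation  voiceless  voiced  
bilabial          p         —       
velar             k         ɡ       
uvular            q         ɢ       
The bilabial row has no voiced member, so the gap is the voiced bilabial stop /b/.

/b/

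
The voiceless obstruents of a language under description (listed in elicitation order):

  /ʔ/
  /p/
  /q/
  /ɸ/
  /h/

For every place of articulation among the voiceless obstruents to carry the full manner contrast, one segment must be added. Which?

place of articulation  stop      fricative
bilabial          p         ɸ       
uvular            q         —       
glottal           ʔ         h       
The uvular row has no fricative member, so the gap is the uvular fricative /χ/.

/χ/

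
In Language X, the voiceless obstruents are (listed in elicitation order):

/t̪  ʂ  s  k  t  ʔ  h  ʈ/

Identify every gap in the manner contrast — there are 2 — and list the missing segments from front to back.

/θ/, /x/

place of articulation  stop      fricative
dental            t̪        —       
alveolar          t         s       
retroflex         ʈ         ʂ       
velar             k         —       
glottal           ʔ         h       
Gaps, from front to back: dental lacks fricative (/θ/); velar lacks fricative (/x/).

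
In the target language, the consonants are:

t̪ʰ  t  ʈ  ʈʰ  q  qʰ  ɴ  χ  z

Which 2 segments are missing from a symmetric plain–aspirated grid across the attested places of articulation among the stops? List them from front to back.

dental: plain —, aspirated /t̪ʰ/.
alveolar: plain /t/, aspirated —.
retroflex: plain /ʈ/, aspirated /ʈʰ/.
uvular: plain /q/, aspirated /qʰ/.
Gaps, from front to back: dental lacks plain (/t̪/); alveolar lacks aspirated (/tʰ/).

/t̪/, /tʰ/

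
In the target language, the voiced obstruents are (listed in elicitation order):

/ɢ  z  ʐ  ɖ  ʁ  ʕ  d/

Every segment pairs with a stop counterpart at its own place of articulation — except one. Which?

Alveolar: /d/ ~ /z/
Retroflex: /ɖ/ ~ /ʐ/
Uvular: /ɢ/ ~ /ʁ/
Pharyngeal: only /ʕ/ (fricative); no stop partner.
So /ʕ/ is the unpaired segment.

/ʕ/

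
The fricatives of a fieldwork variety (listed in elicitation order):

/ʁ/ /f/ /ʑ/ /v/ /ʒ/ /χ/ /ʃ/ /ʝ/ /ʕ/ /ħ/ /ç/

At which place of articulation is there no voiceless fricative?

Voiceless: /f/ (labiodental), /ʃ/ (postalveolar), /ç/ (palatal), /χ/ (uvular), /ħ/ (pharyngeal).
Voiced: /v/ (labiodental), /ʒ/ (postalveolar), /ʑ/ (alveolo-palatal), /ʝ/ (palatal), /ʁ/ (uvular), /ʕ/ (pharyngeal).
Every place of articulation has a voiceless member except alveolo-palatal, where /ɕ/ would be expected.

alveolo-palatal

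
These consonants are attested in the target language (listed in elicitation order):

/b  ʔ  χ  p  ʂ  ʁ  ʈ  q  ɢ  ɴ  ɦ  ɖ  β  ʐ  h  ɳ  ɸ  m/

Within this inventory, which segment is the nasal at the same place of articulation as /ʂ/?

/ʂ/ is a voiceless retroflex fricative.
The nasal at the same place is a retroflex nasal — in this inventory, /ɳ/.

/ɳ/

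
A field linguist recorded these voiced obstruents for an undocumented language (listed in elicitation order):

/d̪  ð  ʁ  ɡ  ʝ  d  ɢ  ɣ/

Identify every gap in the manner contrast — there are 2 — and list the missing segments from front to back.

/z/, /ɟ/

Stop: /d̪/ (dental), /d/ (alveolar), /ɡ/ (velar), /ɢ/ (uvular).
Fricative: /ð/ (dental), /ʝ/ (palatal), /ɣ/ (velar), /ʁ/ (uvular).
Gaps, from front to back: alveolar lacks fricative (/z/); palatal lacks stop (/ɟ/).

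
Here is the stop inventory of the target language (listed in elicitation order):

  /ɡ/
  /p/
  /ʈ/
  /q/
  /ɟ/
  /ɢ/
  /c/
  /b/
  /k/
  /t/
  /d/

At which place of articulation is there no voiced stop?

retroflex

place of articulation  voiceless  voiced  
bilabial          p         b       
alveolar          t         d       
retroflex         ʈ         —       
palatal           c         ɟ       
velar             k         ɡ       
uvular            q         ɢ       
Every place of articulation has a voiced member except retroflex, where /ɖ/ would be expected.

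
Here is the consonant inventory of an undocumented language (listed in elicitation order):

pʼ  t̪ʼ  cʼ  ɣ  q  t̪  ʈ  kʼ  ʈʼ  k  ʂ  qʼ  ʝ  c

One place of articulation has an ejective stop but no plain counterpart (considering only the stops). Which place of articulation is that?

bilabial

place of articulation  plain     ejective
bilabial          —         pʼ      
dental            t̪        t̪ʼ     
retroflex         ʈ         ʈʼ      
palatal           c         cʼ      
velar             k         kʼ      
uvular            q         qʼ      
Every place of articulation has a plain member except bilabial, where /p/ would be expected.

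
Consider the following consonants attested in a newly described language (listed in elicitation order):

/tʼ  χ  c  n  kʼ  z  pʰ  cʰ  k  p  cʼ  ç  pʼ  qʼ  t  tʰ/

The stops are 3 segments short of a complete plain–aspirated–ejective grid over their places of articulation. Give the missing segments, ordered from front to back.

Plain: /p/ (bilabial), /t/ (alveolar), /c/ (palatal), /k/ (velar).
Aspirated: /pʰ/ (bilabial), /tʰ/ (alveolar), /cʰ/ (palatal).
Ejective: /pʼ/ (bilabial), /tʼ/ (alveolar), /cʼ/ (palatal), /kʼ/ (velar), /qʼ/ (uvular).
Gaps, from front to back: velar lacks aspirated (/kʰ/); uvular lacks plain (/q/); uvular lacks aspirated (/qʰ/).

/kʰ/, /q/, /qʰ/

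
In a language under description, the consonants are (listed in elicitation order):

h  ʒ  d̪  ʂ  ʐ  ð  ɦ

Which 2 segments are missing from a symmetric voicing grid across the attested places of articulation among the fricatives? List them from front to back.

/θ/, /ʃ/

dental: voiceless —, voiced /ð/.
postalveolar: voiceless —, voiced /ʒ/.
retroflex: voiceless /ʂ/, voiced /ʐ/.
glottal: voiceless /h/, voiced /ɦ/.
Gaps, from front to back: dental lacks voiceless (/θ/); postalveolar lacks voiceless (/ʃ/).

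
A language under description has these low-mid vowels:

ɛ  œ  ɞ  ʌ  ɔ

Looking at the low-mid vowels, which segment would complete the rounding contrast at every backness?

backness          unrounded  rounded 
front             ɛ         œ       
central           —         ɞ       
back              ʌ         ɔ       
The central row has no unrounded member, so the gap is the central unrounded vowel /ɜ/.

/ɜ/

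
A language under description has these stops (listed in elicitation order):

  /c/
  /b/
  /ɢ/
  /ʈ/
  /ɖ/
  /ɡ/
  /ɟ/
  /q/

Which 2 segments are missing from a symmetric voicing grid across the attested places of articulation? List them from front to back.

/p/, /k/

place of articulation  voiceless  voiced  
bilabial          —         b       
retroflex         ʈ         ɖ       
palatal           c         ɟ       
velar             —         ɡ       
uvular            q         ɢ       
Gaps, from front to back: bilabial lacks voiceless (/p/); velar lacks voiceless (/k/).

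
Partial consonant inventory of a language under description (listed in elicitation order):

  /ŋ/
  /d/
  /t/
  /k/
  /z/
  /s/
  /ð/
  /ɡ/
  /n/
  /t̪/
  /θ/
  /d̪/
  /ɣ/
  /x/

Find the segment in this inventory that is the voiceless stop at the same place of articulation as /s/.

/s/ is a voiceless alveolar fricative.
The voiceless stop at the same place is a voiceless alveolar stop — in this inventory, /t/.

/t/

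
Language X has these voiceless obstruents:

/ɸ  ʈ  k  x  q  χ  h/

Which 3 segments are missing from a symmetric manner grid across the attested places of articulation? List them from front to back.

bilabial: stop —, fricative /ɸ/.
retroflex: stop /ʈ/, fricative —.
velar: stop /k/, fricative /x/.
uvular: stop /q/, fricative /χ/.
glottal: stop —, fricative /h/.
Gaps, from front to back: bilabial lacks stop (/p/); retroflex lacks fricative (/ʂ/); glottal lacks stop (/ʔ/).

/p/, /ʂ/, /ʔ/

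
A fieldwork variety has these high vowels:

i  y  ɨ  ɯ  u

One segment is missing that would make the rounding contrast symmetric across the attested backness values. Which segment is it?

/ʉ/

Unrounded: /i/ (front), /ɨ/ (central), /ɯ/ (back).
Rounded: /y/ (front), /u/ (back).
The central row has no rounded member, so the gap is the central rounded vowel /ʉ/.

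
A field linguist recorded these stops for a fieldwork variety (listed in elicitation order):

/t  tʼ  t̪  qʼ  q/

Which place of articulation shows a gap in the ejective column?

dental

place of articulation  plain     ejective
dental            t̪        —       
alveolar          t         tʼ      
uvular            q         qʼ      
Every place of articulation has an ejective member except dental, where /t̪ʼ/ would be expected.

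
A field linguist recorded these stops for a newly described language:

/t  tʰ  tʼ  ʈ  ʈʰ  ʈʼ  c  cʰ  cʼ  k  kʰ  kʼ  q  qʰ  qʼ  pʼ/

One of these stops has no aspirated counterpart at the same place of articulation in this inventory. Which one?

Alveolar: /t/ ~ /tʰ/ ~ /tʼ/
Retroflex: /ʈ/ ~ /ʈʰ/ ~ /ʈʼ/
Palatal: /c/ ~ /cʰ/ ~ /cʼ/
Velar: /k/ ~ /kʰ/ ~ /kʼ/
Uvular: /q/ ~ /qʰ/ ~ /qʼ/
Bilabial: only /pʼ/ (ejective); no aspirated partner.
So /pʼ/ is the unpaired segment.

/pʼ/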